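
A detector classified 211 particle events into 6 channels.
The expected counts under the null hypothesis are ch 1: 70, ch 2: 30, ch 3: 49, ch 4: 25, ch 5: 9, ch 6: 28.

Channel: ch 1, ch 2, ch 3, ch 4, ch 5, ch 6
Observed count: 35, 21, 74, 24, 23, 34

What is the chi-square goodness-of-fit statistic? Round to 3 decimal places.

cat         O        E   (O−E)²/E
ch 1       35       70    17.5000
ch 2       21       30     2.7000
ch 3       74       49    12.7551
ch 4       24       25     0.0400
ch 5       23        9    21.7778
ch 6       34       28     1.2857
Sum = 56.059

56.059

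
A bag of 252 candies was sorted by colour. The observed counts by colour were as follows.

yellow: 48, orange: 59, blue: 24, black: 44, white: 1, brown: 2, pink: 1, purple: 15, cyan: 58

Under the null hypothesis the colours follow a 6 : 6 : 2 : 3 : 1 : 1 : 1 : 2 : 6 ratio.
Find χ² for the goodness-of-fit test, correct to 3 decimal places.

Ratio total = 28. Expected counts: 252×6/28 = 54, 252×6/28 = 54, 252×2/28 = 18, 252×3/28 = 27, 252×1/28 = 9, 252×1/28 = 9, 252×1/28 = 9, 252×2/28 = 18, 252×6/28 = 54.
yellow: (48 − 54)²/54 = 36/54 = 0.6667
orange: (59 − 54)²/54 = 25/54 = 0.4630
blue: (24 − 18)²/18 = 36/18 = 2.0000
black: (44 − 27)²/27 = 289/27 = 10.7037
white: (1 − 9)²/9 = 64/9 = 7.1111
brown: (2 − 9)²/9 = 49/9 = 5.4444
pink: (1 − 9)²/9 = 64/9 = 7.1111
purple: (15 − 18)²/18 = 9/18 = 0.5000
cyan: (58 − 54)²/54 = 16/54 = 0.2963
Sum = 34.296

34.296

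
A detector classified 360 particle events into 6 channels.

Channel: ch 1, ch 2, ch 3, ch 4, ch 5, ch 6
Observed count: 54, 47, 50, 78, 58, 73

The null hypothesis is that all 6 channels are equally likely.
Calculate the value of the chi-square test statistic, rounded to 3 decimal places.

13.367

Under H₀ each category has probability 1/6, so each expected count is 360/6 = 60.
cat         O        E   (O−E)²/E
ch 1       54       60     0.6000
ch 2       47       60     2.8167
ch 3       50       60     1.6667
ch 4       78       60     5.4000
ch 5       58       60     0.0667
ch 6       73       60     2.8167
Sum = 13.367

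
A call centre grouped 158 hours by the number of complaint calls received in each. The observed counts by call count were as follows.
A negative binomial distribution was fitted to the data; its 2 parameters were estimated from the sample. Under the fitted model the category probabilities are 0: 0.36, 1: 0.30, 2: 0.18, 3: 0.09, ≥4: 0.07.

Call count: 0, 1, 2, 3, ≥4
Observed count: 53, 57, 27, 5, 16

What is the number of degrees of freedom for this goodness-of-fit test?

2

There are k = 5 categories and 2 parameters estimated from the data, so df = 5 − 1 − 2 = 2.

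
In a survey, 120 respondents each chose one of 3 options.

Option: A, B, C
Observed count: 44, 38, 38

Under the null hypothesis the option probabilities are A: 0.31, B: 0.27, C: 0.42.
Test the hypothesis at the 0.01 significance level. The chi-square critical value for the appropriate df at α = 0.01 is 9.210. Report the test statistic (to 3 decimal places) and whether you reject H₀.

5.262; do not reject

Expected counts E_i = n·p_i: 120×0.31 = 37.2, 120×0.27 = 32.4, 120×0.42 = 50.4.
χ² = (44−37.2)²/37.2 + (38−32.4)²/32.4 + (38−50.4)²/50.4
   = 1.2430 + 0.9679 + 3.0508
Sum = 5.262
df = 2. Since 5.262 < 9.210, we do not reject H₀.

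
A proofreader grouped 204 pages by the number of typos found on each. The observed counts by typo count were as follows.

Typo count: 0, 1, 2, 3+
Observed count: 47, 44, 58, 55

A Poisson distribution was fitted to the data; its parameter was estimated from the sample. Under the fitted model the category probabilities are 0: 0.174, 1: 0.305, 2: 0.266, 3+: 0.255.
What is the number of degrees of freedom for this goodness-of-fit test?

2

There are k = 4 categories and 1 parameter estimated from the data, so df = 4 − 1 − 1 = 2.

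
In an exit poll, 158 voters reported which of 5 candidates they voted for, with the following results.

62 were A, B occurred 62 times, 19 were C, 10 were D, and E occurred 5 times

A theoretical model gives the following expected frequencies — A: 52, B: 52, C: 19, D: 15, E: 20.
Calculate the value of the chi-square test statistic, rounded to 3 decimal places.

16.763

A: (62 − 52)²/52 = 100/52 = 1.9231
B: (62 − 52)²/52 = 100/52 = 1.9231
C: (19 − 19)²/19 = 0/19 = 0.0000
D: (10 − 15)²/15 = 25/15 = 1.6667
E: (5 − 20)²/20 = 225/20 = 11.2500
Sum = 16.763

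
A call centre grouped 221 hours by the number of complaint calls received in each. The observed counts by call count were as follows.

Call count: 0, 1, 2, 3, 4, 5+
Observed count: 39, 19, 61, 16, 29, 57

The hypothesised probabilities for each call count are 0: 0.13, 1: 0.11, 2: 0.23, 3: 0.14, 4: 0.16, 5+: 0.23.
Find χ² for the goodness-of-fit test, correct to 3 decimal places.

Expected counts E_i = n·p_i: 221×0.13 = 28.73, 221×0.11 = 24.31, 221×0.23 = 50.83, 221×0.14 = 30.94, 221×0.16 = 35.36, 221×0.23 = 50.83.
cat         O        E   (O−E)²/E
0          39    28.73     3.6712
1          19    24.31     1.1599
2          61    50.83     2.0348
3          16    30.94     7.2141
4          29    35.36     1.1439
5+         57    50.83     0.7489
Sum = 15.973

15.973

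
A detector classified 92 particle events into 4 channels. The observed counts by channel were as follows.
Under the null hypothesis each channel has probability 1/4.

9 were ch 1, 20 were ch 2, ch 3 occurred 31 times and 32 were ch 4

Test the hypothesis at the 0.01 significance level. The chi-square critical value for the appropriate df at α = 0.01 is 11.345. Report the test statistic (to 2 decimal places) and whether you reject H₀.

Expected count for each of the 4 categories: 92/4 = 23.
ch 1: (9 − 23)²/23 = 196/23 = 8.522
ch 2: (20 − 23)²/23 = 9/23 = 0.391
ch 3: (31 − 23)²/23 = 64/23 = 2.783
ch 4: (32 − 23)²/23 = 81/23 = 3.522
Sum = 15.22
df = 3. Since 15.22 > 11.345, we reject H₀.

15.22; reject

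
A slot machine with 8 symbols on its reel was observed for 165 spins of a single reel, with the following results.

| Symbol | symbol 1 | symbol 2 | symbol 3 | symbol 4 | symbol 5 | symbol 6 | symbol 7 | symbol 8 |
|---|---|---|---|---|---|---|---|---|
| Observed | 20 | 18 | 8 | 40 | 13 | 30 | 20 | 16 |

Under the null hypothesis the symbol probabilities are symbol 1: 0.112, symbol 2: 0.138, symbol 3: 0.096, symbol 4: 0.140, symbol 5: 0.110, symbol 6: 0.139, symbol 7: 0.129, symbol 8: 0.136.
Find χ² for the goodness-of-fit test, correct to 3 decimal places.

Expected counts E_i = n·p_i: 165×0.112 = 18.48, 165×0.138 = 22.77, 165×0.096 = 15.84, 165×0.140 = 23.1, 165×0.110 = 18.15, 165×0.139 = 22.935, 165×0.129 = 21.285, 165×0.136 = 22.44.
cat           O        E   (O−E)²/E
symbol 1     20    18.48     0.1250
symbol 2     18    22.77     0.9992
symbol 3      8    15.84     3.8804
symbol 4     40     23.1    12.3641
symbol 5     13    18.15     1.4613
symbol 6     30   22.935     2.1763
symbol 7     20   21.285     0.0776
symbol 8     16    22.44     1.8482
Sum = 22.932

22.932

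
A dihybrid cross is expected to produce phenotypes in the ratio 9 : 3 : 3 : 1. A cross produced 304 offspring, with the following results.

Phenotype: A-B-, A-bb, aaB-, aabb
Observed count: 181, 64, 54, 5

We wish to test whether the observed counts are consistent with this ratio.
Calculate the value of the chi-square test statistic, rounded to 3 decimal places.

11.918

Ratio total = 16. Expected counts: 304×9/16 = 171, 304×3/16 = 57, 304×3/16 = 57, 304×1/16 = 19.
cat         O        E   (O−E)²/E
A-B-      181      171     0.5848
A-bb       64       57     0.8596
aaB-       54       57     0.1579
aabb        5       19    10.3158
Sum = 11.918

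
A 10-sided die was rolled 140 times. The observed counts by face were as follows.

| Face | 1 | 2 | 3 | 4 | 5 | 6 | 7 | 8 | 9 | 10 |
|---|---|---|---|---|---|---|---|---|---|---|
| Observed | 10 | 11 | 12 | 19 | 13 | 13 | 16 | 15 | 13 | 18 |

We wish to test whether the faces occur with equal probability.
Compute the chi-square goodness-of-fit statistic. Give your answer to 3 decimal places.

5.571

Expected count for each of the 10 categories: 140/10 = 14.
χ² = (10−14)²/14 + (11−14)²/14 + (12−14)²/14 + (19−14)²/14 + (13−14)²/14 + (13−14)²/14 + (16−14)²/14 + (15−14)²/14 + (13−14)²/14 + (18−14)²/14
   = 1.1429 + 0.6429 + 0.2857 + 1.7857 + 0.0714 + 0.0714 + 0.2857 + 0.0714 + 0.0714 + 1.1429
Sum = 5.571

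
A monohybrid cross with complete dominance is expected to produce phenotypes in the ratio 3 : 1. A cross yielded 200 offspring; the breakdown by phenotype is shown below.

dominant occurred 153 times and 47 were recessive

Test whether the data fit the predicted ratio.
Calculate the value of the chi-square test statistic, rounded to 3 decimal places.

0.240

Ratio total = 4. Expected counts: 200×3/4 = 150, 200×1/4 = 50.
χ² = (153−150)²/150 + (47−50)²/50
   = 0.0600 + 0.1800
Sum = 0.240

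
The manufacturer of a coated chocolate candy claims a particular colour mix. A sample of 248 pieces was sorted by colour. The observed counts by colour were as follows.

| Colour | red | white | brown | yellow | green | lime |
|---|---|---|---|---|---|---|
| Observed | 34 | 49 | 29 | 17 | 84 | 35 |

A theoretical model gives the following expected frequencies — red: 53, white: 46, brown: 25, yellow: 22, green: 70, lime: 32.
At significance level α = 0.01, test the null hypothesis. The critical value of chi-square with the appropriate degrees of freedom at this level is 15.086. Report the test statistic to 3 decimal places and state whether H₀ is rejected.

χ² = (34−53)²/53 + (49−46)²/46 + (29−25)²/25 + (17−22)²/22 + (84−70)²/70 + (35−32)²/32
   = 6.8113 + 0.1957 + 0.6400 + 1.1364 + 2.8000 + 0.2813
Sum = 11.865
df = 5. Since 11.865 < 15.086, we do not reject H₀.

11.865; do not reject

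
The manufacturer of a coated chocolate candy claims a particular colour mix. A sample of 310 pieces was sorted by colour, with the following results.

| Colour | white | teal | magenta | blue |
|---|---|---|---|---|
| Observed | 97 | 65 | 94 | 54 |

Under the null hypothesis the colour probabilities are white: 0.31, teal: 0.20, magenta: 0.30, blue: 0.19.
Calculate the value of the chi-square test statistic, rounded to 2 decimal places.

0.57

Expected counts E_i = n·p_i: 310×0.31 = 96.1, 310×0.20 = 62, 310×0.30 = 93, 310×0.19 = 58.9.
cat          O        E   (O−E)²/E
white       97     96.1      0.008
teal        65       62      0.145
magenta     94       93      0.011
blue        54     58.9      0.408
Sum = 0.57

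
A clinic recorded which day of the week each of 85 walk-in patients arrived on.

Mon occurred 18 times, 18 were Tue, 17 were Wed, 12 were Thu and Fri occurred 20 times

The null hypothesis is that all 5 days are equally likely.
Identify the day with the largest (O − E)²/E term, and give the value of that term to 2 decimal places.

Thu, 1.47

Expected count for each of the 5 categories: 85/5 = 17.
cat         O        E   (O−E)²/E
Mon        18       17      0.059
Tue        18       17      0.059
Wed        17       17      0.000
Thu        12       17      1.471
Fri        20       17      0.529
The largest term is for Thu: 1.47.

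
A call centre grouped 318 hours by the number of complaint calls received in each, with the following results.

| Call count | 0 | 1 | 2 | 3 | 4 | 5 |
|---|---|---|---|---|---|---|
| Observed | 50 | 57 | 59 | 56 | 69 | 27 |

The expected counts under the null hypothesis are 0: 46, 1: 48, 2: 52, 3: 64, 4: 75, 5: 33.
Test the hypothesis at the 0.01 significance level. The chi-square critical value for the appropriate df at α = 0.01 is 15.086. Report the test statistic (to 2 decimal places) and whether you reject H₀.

5.55; do not reject

0: (50 − 46)²/46 = 16/46 = 0.348
1: (57 − 48)²/48 = 81/48 = 1.688
2: (59 − 52)²/52 = 49/52 = 0.942
3: (56 − 64)²/64 = 64/64 = 1.000
4: (69 − 75)²/75 = 36/75 = 0.480
5: (27 − 33)²/33 = 36/33 = 1.091
Sum = 5.55
df = 5. Since 5.55 < 15.086, we do not reject H₀.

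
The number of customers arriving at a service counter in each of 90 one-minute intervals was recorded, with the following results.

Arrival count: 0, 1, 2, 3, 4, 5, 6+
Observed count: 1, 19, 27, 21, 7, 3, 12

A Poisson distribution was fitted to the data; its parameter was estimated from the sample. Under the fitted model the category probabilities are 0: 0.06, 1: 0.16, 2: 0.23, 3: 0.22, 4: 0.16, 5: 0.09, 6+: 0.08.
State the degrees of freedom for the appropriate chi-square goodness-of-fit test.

5

There are k = 7 categories and 1 parameter estimated from the data, so df = 7 − 1 − 1 = 5.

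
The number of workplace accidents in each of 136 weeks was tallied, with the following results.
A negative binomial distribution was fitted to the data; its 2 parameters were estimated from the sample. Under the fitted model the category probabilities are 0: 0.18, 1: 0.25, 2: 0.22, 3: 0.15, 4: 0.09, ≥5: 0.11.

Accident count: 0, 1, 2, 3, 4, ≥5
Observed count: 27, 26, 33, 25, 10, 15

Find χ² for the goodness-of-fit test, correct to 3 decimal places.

3.906

Expected counts E_i = n·p_i: 136×0.18 = 24.48, 136×0.25 = 34, 136×0.22 = 29.92, 136×0.15 = 20.4, 136×0.09 = 12.24, 136×0.11 = 14.96.
χ² = (27−24.48)²/24.48 + (26−34)²/34 + (33−29.92)²/29.92 + (25−20.4)²/20.4 + (10−12.24)²/12.24 + (15−14.96)²/14.96
   = 0.2594 + 1.8824 + 0.3171 + 1.0373 + 0.4099 + 0.0001
Sum = 3.906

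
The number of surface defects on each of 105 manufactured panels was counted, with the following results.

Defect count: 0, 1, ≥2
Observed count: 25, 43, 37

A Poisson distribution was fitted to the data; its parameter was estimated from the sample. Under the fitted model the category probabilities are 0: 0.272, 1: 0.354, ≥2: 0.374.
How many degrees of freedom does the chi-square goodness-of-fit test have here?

There are k = 3 categories and 1 parameter estimated from the data, so df = 3 − 1 − 1 = 1.

1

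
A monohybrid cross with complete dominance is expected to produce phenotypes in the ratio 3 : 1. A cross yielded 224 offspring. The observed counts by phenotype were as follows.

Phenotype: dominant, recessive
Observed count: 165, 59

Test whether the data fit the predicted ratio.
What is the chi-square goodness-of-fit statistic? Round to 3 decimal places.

0.214

Ratio total = 4. Expected counts: 224×3/4 = 168, 224×1/4 = 56.
cat            O        E   (O−E)²/E
dominant     165      168     0.0536
recessive     59       56     0.1607
Sum = 0.214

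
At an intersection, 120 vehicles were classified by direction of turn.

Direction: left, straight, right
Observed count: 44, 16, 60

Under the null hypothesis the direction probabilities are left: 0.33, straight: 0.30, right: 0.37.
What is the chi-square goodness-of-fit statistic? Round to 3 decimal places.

17.081

Expected counts E_i = n·p_i: 120×0.33 = 39.6, 120×0.30 = 36, 120×0.37 = 44.4.
cat           O        E   (O−E)²/E
left         44     39.6     0.4889
straight     16       36    11.1111
right        60     44.4     5.4811
Sum = 17.081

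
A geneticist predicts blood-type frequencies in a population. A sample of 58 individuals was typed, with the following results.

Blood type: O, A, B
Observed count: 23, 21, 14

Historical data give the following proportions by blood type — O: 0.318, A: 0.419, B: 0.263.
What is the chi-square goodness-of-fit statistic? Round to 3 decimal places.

1.677

Expected counts E_i = n·p_i: 58×0.318 = 18.444, 58×0.419 = 24.302, 58×0.263 = 15.254.
O: (23 − 18.444)²/18.444 = 20.757136/18.444 = 1.1254
A: (21 − 24.302)²/24.302 = 10.903204/24.302 = 0.4487
B: (14 − 15.254)²/15.254 = 1.572516/15.254 = 0.1031
Sum = 1.677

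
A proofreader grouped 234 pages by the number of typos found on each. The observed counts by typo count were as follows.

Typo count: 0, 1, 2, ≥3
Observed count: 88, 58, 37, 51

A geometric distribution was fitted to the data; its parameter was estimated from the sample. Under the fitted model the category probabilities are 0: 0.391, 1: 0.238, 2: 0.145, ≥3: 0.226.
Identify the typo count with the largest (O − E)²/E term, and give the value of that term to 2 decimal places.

Expected counts E_i = n·p_i: 234×0.391 = 91.494, 234×0.238 = 55.692, 234×0.145 = 33.93, 234×0.226 = 52.884.
cat         O        E   (O−E)²/E
0          88   91.494      0.133
1          58   55.692      0.096
2          37    33.93      0.278
≥3         51   52.884      0.067
The largest term is for 2: 0.28.

2, 0.28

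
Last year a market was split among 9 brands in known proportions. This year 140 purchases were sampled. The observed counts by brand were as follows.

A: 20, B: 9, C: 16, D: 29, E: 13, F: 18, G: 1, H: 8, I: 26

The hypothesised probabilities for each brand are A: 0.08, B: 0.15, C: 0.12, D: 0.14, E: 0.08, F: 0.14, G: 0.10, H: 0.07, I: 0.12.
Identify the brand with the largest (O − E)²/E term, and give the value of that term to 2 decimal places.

G, 12.07

Expected counts E_i = n·p_i: 140×0.08 = 11.2, 140×0.15 = 21, 140×0.12 = 16.8, 140×0.14 = 19.6, 140×0.08 = 11.2, 140×0.14 = 19.6, 140×0.10 = 14, 140×0.07 = 9.8, 140×0.12 = 16.8.
cat         O        E   (O−E)²/E
A          20     11.2      6.914
B           9       21      6.857
C          16     16.8      0.038
D          29     19.6      4.508
E          13     11.2      0.289
F          18     19.6      0.131
G           1       14     12.071
H           8      9.8      0.331
I          26     16.8      5.038
The largest term is for G: 12.07.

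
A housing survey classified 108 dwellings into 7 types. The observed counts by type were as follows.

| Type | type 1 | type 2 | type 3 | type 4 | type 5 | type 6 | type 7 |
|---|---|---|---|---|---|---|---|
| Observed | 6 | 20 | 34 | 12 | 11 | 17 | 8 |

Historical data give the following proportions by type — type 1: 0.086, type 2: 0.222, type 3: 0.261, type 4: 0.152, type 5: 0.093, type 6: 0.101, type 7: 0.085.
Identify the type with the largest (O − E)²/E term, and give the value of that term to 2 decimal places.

type 6, 3.40

Expected counts E_i = n·p_i: 108×0.086 = 9.288, 108×0.222 = 23.976, 108×0.261 = 28.188, 108×0.152 = 16.416, 108×0.093 = 10.044, 108×0.101 = 10.908, 108×0.085 = 9.18.
type 1: (6 − 9.288)²/9.288 = 10.810944/9.288 = 1.164
type 2: (20 − 23.976)²/23.976 = 15.808576/23.976 = 0.659
type 3: (34 − 28.188)²/28.188 = 33.779344/28.188 = 1.198
type 4: (12 − 16.416)²/16.416 = 19.501056/16.416 = 1.188
type 5: (11 − 10.044)²/10.044 = 0.913936/10.044 = 0.091
type 6: (17 − 10.908)²/10.908 = 37.112464/10.908 = 3.402
type 7: (8 − 9.18)²/9.18 = 1.3924/9.18 = 0.152
The largest term is for type 6: 3.40.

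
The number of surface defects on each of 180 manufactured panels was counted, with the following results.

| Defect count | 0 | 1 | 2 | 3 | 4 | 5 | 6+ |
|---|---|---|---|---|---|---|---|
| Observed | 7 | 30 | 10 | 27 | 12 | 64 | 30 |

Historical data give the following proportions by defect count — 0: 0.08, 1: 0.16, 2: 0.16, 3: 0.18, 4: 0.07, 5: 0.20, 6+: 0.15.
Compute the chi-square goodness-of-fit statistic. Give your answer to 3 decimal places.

39.165

Expected counts E_i = n·p_i: 180×0.08 = 14.4, 180×0.16 = 28.8, 180×0.16 = 28.8, 180×0.18 = 32.4, 180×0.07 = 12.6, 180×0.20 = 36, 180×0.15 = 27.
χ² = (7−14.4)²/14.4 + (30−28.8)²/28.8 + (10−28.8)²/28.8 + (27−32.4)²/32.4 + (12−12.6)²/12.6 + (64−36)²/36 + (30−27)²/27
   = 3.8028 + 0.0500 + 12.2722 + 0.9000 + 0.0286 + 21.7778 + 0.3333
Sum = 39.165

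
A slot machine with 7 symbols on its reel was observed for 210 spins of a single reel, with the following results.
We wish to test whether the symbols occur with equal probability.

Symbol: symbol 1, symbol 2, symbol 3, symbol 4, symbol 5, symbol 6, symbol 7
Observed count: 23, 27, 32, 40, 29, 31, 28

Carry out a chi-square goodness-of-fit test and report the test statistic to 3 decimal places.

Under H₀ each category has probability 1/7, so each expected count is 210/7 = 30.
cat           O        E   (O−E)²/E
symbol 1     23       30     1.6333
symbol 2     27       30     0.3000
symbol 3     32       30     0.1333
symbol 4     40       30     3.3333
symbol 5     29       30     0.0333
symbol 6     31       30     0.0333
symbol 7     28       30     0.1333
Sum = 5.600

5.600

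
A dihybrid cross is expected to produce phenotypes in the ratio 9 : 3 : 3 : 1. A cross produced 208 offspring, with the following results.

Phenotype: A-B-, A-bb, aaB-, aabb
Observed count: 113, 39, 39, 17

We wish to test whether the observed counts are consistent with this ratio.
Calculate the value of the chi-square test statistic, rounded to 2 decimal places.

Ratio total = 16. Expected counts: 208×9/16 = 117, 208×3/16 = 39, 208×3/16 = 39, 208×1/16 = 13.
A-B-: (113 − 117)²/117 = 16/117 = 0.137
A-bb: (39 − 39)²/39 = 0/39 = 0.000
aaB-: (39 − 39)²/39 = 0/39 = 0.000
aabb: (17 − 13)²/13 = 16/13 = 1.231
Sum = 1.37

1.37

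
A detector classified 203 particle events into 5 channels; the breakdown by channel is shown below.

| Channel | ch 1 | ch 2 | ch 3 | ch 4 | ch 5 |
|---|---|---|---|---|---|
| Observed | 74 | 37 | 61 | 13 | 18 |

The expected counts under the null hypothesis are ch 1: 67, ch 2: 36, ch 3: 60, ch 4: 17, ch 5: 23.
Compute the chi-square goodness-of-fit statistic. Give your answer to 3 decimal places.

2.804

cat         O        E   (O−E)²/E
ch 1       74       67     0.7313
ch 2       37       36     0.0278
ch 3       61       60     0.0167
ch 4       13       17     0.9412
ch 5       18       23     1.0870
Sum = 2.804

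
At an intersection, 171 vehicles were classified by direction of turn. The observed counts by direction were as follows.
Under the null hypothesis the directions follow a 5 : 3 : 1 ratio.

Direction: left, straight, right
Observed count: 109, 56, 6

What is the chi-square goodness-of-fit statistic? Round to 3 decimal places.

Ratio total = 9. Expected counts: 171×5/9 = 95, 171×3/9 = 57, 171×1/9 = 19.
left: (109 − 95)²/95 = 196/95 = 2.0632
straight: (56 − 57)²/57 = 1/57 = 0.0175
right: (6 − 19)²/19 = 169/19 = 8.8947
Sum = 10.975

10.975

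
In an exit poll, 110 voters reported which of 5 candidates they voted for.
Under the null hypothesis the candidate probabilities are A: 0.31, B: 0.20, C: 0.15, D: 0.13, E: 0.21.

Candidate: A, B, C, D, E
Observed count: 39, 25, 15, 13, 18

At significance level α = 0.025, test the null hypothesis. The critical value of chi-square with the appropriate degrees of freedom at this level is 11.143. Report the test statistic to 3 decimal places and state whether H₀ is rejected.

2.494; do not reject

Expected counts E_i = n·p_i: 110×0.31 = 34.1, 110×0.20 = 22, 110×0.15 = 16.5, 110×0.13 = 14.3, 110×0.21 = 23.1.
cat         O        E   (O−E)²/E
A          39     34.1     0.7041
B          25       22     0.4091
C          15     16.5     0.1364
D          13     14.3     0.1182
E          18     23.1     1.1260
Sum = 2.494
df = 4. Since 2.494 < 11.143, we do not reject H₀.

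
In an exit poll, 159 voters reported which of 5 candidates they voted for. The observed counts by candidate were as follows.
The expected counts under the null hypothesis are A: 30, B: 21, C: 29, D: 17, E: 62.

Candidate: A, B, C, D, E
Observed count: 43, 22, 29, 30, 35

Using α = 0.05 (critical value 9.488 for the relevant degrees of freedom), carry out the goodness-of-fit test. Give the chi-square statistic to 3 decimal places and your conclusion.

cat         O        E   (O−E)²/E
A          43       30     5.6333
B          22       21     0.0476
C          29       29     0.0000
D          30       17     9.9412
E          35       62    11.7581
Sum = 27.380
df = 4. Since 27.380 > 9.488, we reject H₀.

27.380; reject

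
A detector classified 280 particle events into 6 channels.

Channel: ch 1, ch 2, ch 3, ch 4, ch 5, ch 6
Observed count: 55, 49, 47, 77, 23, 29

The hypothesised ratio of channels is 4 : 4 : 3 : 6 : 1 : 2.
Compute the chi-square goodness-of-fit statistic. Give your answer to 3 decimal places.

Ratio total = 20. Expected counts: 280×4/20 = 56, 280×4/20 = 56, 280×3/20 = 42, 280×6/20 = 84, 280×1/20 = 14, 280×2/20 = 28.
χ² = (55−56)²/56 + (49−56)²/56 + (47−42)²/42 + (77−84)²/84 + (23−14)²/14 + (29−28)²/28
   = 0.0179 + 0.8750 + 0.5952 + 0.5833 + 5.7857 + 0.0357
Sum = 7.893

7.893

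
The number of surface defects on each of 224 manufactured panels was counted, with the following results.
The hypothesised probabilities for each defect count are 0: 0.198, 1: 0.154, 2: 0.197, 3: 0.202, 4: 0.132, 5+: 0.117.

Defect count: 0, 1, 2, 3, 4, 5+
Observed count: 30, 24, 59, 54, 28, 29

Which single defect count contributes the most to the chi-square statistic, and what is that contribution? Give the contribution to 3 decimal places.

2, 5.012

Expected counts E_i = n·p_i: 224×0.198 = 44.352, 224×0.154 = 34.496, 224×0.197 = 44.128, 224×0.202 = 45.248, 224×0.132 = 29.568, 224×0.117 = 26.208.
0: (30 − 44.352)²/44.352 = 205.979904/44.352 = 4.6442
1: (24 − 34.496)²/34.496 = 110.166016/34.496 = 3.1936
2: (59 − 44.128)²/44.128 = 221.176384/44.128 = 5.0122
3: (54 − 45.248)²/45.248 = 76.597504/45.248 = 1.6928
4: (28 − 29.568)²/29.568 = 2.458624/29.568 = 0.0832
5+: (29 − 26.208)²/26.208 = 7.795264/26.208 = 0.2974
The largest term is for 2: 5.012.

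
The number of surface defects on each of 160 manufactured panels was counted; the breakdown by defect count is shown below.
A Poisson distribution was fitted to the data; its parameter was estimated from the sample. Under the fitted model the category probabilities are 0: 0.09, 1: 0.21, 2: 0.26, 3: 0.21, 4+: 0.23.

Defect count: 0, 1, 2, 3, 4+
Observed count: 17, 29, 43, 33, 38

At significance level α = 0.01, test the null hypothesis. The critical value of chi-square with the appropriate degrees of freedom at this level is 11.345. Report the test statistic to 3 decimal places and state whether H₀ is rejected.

1.196; do not reject

Expected counts E_i = n·p_i: 160×0.09 = 14.4, 160×0.21 = 33.6, 160×0.26 = 41.6, 160×0.21 = 33.6, 160×0.23 = 36.8.
χ² = (17−14.4)²/14.4 + (29−33.6)²/33.6 + (43−41.6)²/41.6 + (33−33.6)²/33.6 + (38−36.8)²/36.8
   = 0.4694 + 0.6298 + 0.0471 + 0.0107 + 0.0391
Sum = 1.196
df = 3. Since 1.196 < 11.345, we do not reject H₀.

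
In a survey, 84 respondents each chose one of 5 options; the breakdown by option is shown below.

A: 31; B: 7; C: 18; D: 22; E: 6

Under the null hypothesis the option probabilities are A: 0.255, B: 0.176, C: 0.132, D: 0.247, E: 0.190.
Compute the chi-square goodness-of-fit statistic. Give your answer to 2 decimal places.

Expected counts E_i = n·p_i: 84×0.255 = 21.42, 84×0.176 = 14.784, 84×0.132 = 11.088, 84×0.247 = 20.748, 84×0.190 = 15.96.
cat         O        E   (O−E)²/E
A          31    21.42      4.285
B           7   14.784      4.098
C          18   11.088      4.309
D          22   20.748      0.076
E           6    15.96      6.216
Sum = 18.98

18.98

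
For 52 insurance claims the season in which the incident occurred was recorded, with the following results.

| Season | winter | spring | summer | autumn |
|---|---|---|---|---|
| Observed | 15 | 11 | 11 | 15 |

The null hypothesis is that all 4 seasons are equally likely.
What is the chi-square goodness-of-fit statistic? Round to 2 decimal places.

Expected count for each of the 4 categories: 52/4 = 13.
winter: (15 − 13)²/13 = 4/13 = 0.308
spring: (11 − 13)²/13 = 4/13 = 0.308
summer: (11 − 13)²/13 = 4/13 = 0.308
autumn: (15 − 13)²/13 = 4/13 = 0.308
Sum = 1.23

1.23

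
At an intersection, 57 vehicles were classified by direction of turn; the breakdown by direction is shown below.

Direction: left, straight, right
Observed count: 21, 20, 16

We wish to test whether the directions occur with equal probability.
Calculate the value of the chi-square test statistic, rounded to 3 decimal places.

Under H₀ each category has probability 1/3, so each expected count is 57/3 = 19.
cat           O        E   (O−E)²/E
left         21       19     0.2105
straight     20       19     0.0526
right        16       19     0.4737
Sum = 0.737

0.737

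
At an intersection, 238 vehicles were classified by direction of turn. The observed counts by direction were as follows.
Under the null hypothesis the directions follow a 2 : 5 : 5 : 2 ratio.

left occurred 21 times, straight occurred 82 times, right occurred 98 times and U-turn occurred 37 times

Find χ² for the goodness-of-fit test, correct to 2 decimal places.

7.33

Ratio total = 14. Expected counts: 238×2/14 = 34, 238×5/14 = 85, 238×5/14 = 85, 238×2/14 = 34.
χ² = (21−34)²/34 + (82−85)²/85 + (98−85)²/85 + (37−34)²/34
   = 4.971 + 0.106 + 1.988 + 0.265
Sum = 7.33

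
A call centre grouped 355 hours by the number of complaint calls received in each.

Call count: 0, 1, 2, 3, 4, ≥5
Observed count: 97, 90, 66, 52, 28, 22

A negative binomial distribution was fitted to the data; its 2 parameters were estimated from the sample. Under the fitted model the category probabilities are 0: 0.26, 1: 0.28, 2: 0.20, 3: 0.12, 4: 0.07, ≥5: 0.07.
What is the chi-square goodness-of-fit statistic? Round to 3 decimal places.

4.281

Expected counts E_i = n·p_i: 355×0.26 = 92.3, 355×0.28 = 99.4, 355×0.20 = 71, 355×0.12 = 42.6, 355×0.07 = 24.85, 355×0.07 = 24.85.
cat         O        E   (O−E)²/E
0          97     92.3     0.2393
1          90     99.4     0.8889
2          66       71     0.3521
3          52     42.6     2.0742
4          28    24.85     0.3993
≥5         22    24.85     0.3269
Sum = 4.281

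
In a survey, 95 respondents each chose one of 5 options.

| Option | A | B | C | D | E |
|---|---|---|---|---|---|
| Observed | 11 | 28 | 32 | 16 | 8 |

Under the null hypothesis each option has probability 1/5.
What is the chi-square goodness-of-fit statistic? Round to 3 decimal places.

Under H₀ each category has probability 1/5, so each expected count is 95/5 = 19.
χ² = (11−19)²/19 + (28−19)²/19 + (32−19)²/19 + (16−19)²/19 + (8−19)²/19
   = 3.3684 + 4.2632 + 8.8947 + 0.4737 + 6.3684
Sum = 23.368

23.368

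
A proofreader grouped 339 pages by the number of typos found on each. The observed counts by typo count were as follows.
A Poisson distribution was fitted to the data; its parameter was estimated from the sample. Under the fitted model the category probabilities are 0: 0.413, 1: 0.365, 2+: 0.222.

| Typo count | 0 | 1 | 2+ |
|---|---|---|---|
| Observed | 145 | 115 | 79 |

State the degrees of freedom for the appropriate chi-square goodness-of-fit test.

There are k = 3 categories and 1 parameter estimated from the data, so df = 3 − 1 − 1 = 1.

1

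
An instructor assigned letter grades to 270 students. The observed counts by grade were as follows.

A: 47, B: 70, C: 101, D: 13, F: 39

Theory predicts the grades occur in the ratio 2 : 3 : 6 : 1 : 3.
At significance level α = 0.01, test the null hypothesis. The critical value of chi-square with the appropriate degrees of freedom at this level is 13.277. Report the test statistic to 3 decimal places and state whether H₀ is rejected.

Ratio total = 15. Expected counts: 270×2/15 = 36, 270×3/15 = 54, 270×6/15 = 108, 270×1/15 = 18, 270×3/15 = 54.
χ² = (47−36)²/36 + (70−54)²/54 + (101−108)²/108 + (13−18)²/18 + (39−54)²/54
   = 3.3611 + 4.7407 + 0.4537 + 1.3889 + 4.1667
Sum = 14.111
df = 4. Since 14.111 > 13.277, we reject H₀.

14.111; reject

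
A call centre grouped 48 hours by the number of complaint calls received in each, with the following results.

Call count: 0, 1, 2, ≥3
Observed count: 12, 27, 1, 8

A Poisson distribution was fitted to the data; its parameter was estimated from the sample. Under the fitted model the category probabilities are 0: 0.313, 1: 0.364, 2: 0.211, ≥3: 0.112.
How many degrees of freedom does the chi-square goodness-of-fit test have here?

There are k = 4 categories and 1 parameter estimated from the data, so df = 4 − 1 − 1 = 2.

2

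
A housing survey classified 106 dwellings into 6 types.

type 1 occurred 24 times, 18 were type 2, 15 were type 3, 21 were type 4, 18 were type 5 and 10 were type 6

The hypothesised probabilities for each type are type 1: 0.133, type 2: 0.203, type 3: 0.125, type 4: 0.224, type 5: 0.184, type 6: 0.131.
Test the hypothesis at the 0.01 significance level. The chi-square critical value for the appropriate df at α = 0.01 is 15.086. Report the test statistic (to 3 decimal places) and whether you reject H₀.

Expected counts E_i = n·p_i: 106×0.133 = 14.098, 106×0.203 = 21.518, 106×0.125 = 13.25, 106×0.224 = 23.744, 106×0.184 = 19.504, 106×0.131 = 13.886.
cat         O        E   (O−E)²/E
type 1     24   14.098     6.9549
type 2     18   21.518     0.5752
type 3     15    13.25     0.2311
type 4     21   23.744     0.3171
type 5     18   19.504     0.1160
type 6     10   13.886     1.0875
Sum = 9.282
df = 5. Since 9.282 < 15.086, we do not reject H₀.

9.282; do not reject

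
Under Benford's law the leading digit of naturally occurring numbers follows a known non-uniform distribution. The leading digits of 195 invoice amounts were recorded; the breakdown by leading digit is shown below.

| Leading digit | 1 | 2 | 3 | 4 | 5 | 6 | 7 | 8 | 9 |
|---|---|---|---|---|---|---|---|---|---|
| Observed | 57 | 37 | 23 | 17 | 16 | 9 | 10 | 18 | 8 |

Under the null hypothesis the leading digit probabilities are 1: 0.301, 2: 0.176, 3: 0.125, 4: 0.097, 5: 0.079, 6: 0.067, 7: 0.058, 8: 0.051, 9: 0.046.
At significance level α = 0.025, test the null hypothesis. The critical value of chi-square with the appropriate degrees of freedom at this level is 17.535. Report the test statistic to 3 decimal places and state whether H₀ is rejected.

8.598; do not reject

Expected counts E_i = n·p_i: 195×0.301 = 58.695, 195×0.176 = 34.32, 195×0.125 = 24.375, 195×0.097 = 18.915, 195×0.079 = 15.405, 195×0.067 = 13.065, 195×0.058 = 11.31, 195×0.051 = 9.945, 195×0.046 = 8.97.
1: (57 − 58.695)²/58.695 = 2.873025/58.695 = 0.0489
2: (37 − 34.32)²/34.32 = 7.1824/34.32 = 0.2093
3: (23 − 24.375)²/24.375 = 1.890625/24.375 = 0.0776
4: (17 − 18.915)²/18.915 = 3.667225/18.915 = 0.1939
5: (16 − 15.405)²/15.405 = 0.354025/15.405 = 0.0230
6: (9 − 13.065)²/13.065 = 16.524225/13.065 = 1.2648
7: (10 − 11.31)²/11.31 = 1.7161/11.31 = 0.1517
8: (18 − 9.945)²/9.945 = 64.883025/9.945 = 6.5242
9: (8 − 8.97)²/8.97 = 0.9409/8.97 = 0.1049
Sum = 8.598
df = 8. Since 8.598 < 17.535, we do not reject H₀.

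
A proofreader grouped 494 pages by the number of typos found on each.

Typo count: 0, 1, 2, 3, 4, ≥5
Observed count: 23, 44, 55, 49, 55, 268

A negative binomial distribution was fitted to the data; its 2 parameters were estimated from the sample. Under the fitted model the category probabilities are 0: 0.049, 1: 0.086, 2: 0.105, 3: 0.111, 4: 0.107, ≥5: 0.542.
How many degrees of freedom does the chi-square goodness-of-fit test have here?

There are k = 6 categories and 2 parameters estimated from the data, so df = 6 − 1 − 2 = 3.

3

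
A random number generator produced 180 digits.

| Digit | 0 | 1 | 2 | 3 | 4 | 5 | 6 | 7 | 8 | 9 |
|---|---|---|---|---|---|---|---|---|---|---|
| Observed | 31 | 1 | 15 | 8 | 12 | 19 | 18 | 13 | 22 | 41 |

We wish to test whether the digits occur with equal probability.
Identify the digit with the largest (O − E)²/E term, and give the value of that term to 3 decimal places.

Under H₀ each category has probability 1/10, so each expected count is 180/10 = 18.
cat         O        E   (O−E)²/E
0          31       18     9.3889
1           1       18    16.0556
2          15       18     0.5000
3           8       18     5.5556
4          12       18     2.0000
5          19       18     0.0556
6          18       18     0.0000
7          13       18     1.3889
8          22       18     0.8889
9          41       18    29.3889
The largest term is for 9: 29.389.

9, 29.389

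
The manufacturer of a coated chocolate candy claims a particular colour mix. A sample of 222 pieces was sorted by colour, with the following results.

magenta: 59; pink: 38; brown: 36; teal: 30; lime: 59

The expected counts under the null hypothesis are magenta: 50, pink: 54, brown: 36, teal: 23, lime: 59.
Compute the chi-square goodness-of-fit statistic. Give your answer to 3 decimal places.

magenta: (59 − 50)²/50 = 81/50 = 1.6200
pink: (38 − 54)²/54 = 256/54 = 4.7407
brown: (36 − 36)²/36 = 0/36 = 0.0000
teal: (30 − 23)²/23 = 49/23 = 2.1304
lime: (59 − 59)²/59 = 0/59 = 0.0000
Sum = 8.491

8.491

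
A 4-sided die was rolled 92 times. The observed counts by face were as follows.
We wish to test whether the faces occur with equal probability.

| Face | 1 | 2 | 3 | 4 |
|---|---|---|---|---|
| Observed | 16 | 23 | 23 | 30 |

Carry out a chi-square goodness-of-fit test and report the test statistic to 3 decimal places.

Under H₀ each category has probability 1/4, so each expected count is 92/4 = 23.
cat         O        E   (O−E)²/E
1          16       23     2.1304
2          23       23     0.0000
3          23       23     0.0000
4          30       23     2.1304
Sum = 4.261

4.261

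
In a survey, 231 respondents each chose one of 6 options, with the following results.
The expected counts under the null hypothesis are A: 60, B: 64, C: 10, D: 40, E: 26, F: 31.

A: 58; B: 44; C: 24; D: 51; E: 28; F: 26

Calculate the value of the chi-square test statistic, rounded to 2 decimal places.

29.90

A: (58 − 60)²/60 = 4/60 = 0.067
B: (44 − 64)²/64 = 400/64 = 6.250
C: (24 − 10)²/10 = 196/10 = 19.600
D: (51 − 40)²/40 = 121/40 = 3.025
E: (28 − 26)²/26 = 4/26 = 0.154
F: (26 − 31)²/31 = 25/31 = 0.806
Sum = 29.90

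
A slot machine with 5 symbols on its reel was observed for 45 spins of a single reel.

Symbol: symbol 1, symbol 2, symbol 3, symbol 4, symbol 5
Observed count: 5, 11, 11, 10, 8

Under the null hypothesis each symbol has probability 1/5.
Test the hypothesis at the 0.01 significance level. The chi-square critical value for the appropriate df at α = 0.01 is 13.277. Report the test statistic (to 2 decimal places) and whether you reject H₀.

2.89; do not reject

Under H₀ each category has probability 1/5, so each expected count is 45/5 = 9.
χ² = (5−9)²/9 + (11−9)²/9 + (11−9)²/9 + (10−9)²/9 + (8−9)²/9
   = 1.778 + 0.444 + 0.444 + 0.111 + 0.111
Sum = 2.89
df = 4. Since 2.89 < 13.277, we do not reject H₀.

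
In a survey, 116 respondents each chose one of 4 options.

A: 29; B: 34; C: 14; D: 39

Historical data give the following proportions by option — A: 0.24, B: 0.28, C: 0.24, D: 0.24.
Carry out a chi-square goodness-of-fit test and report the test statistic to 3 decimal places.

11.473

Expected counts E_i = n·p_i: 116×0.24 = 27.84, 116×0.28 = 32.48, 116×0.24 = 27.84, 116×0.24 = 27.84.
χ² = (29−27.84)²/27.84 + (34−32.48)²/32.48 + (14−27.84)²/27.84 + (39−27.84)²/27.84
   = 0.0483 + 0.0711 + 6.8802 + 4.4736
Sum = 11.473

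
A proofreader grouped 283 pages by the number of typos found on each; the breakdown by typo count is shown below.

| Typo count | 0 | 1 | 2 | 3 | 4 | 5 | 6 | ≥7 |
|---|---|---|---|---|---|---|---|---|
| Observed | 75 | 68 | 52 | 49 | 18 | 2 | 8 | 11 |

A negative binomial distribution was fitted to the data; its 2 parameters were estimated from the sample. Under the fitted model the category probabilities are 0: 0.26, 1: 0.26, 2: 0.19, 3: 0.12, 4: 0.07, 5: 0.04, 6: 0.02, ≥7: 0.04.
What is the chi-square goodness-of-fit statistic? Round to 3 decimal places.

Expected counts E_i = n·p_i: 283×0.26 = 73.58, 283×0.26 = 73.58, 283×0.19 = 53.77, 283×0.12 = 33.96, 283×0.07 = 19.81, 283×0.04 = 11.32, 283×0.02 = 5.66, 283×0.04 = 11.32.
χ² = (75−73.58)²/73.58 + (68−73.58)²/73.58 + (52−53.77)²/53.77 + (49−33.96)²/33.96 + (18−19.81)²/19.81 + (2−11.32)²/11.32 + (8−5.66)²/5.66 + (11−11.32)²/11.32
   = 0.0274 + 0.4232 + 0.0583 + 6.6608 + 0.1654 + 7.6734 + 0.9674 + 0.0090
Sum = 15.985

15.985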